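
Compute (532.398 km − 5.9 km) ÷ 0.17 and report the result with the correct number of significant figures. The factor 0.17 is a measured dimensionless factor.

532.398 km − 5.9 km = 526.498 km; the difference is limited to 1 decimal place (4 s.f.).
Carrying full precision, 526.498 ÷ 0.17 = 3097.04705882… km; 0.17 has 2 s.f., so the result keeps min(4, 2) = 2 s.f.
Rounded to 2 significant figures: 3.1 × 10^3 km.

3.1 × 10^3 km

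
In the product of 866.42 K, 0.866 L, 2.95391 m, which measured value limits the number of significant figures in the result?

866.42 K → 5 s.f.; 0.866 L → 3 s.f.; 2.95391 m → 6 s.f.
The fewest is 3 significant figures, from 0.866 L.

0.866 L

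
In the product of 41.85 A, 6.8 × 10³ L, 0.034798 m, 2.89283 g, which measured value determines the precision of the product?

41.85 A → 4 s.f.; 6.8 × 10³ L → 2 s.f.; 0.034798 m → 5 s.f.; 2.89283 g → 6 s.f.
The fewest is 2 significant figures, from 6.8 × 10³ L.

6.8 × 10³ L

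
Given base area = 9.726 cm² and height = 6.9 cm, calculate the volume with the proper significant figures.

67 cm³

volume = 9.726 cm² × 6.9 cm = 67.1094 cm³.
9.726 has 4 significant figures; 6.9 has 2.
Division/multiplication keeps the fewest: 2 significant figures.
Rounded: 67 cm³.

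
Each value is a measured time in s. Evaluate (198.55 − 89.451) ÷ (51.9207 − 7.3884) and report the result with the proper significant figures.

2.4499

198.55 − 89.451 = 109.099, limited to 2 d.p. → 5 s.f.; 51.9207 − 7.3884 = 44.5323, limited to 4 d.p. → 6 s.f.
Carrying full precision, 109.099 ÷ 44.5323 = 2.44988469044…; keep min(5, 6) = 5 s.f.
Rounded to 5 significant figures: 2.4499.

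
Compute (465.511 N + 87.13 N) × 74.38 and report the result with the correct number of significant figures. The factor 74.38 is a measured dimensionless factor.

4.111 × 10^4 N

465.511 N + 87.13 N = 552.641 N; the sum is limited to 2 decimal places (5 s.f.).
Carrying full precision, 552.641 × 74.38 = 41105.43758 N; 74.38 has 4 s.f., so the result keeps min(5, 4) = 4 s.f.
Rounded to 4 significant figures: 4.111 × 10^4 N.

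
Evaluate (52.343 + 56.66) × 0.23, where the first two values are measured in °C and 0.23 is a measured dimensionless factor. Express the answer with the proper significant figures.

52.343 °C + 56.66 °C = 109.003 °C; the sum is limited to 2 decimal places (5 s.f.).
Carrying full precision, 109.003 × 0.23 = 25.07069 °C; 0.23 has 2 s.f., so the result keeps min(5, 2) = 2 s.f.
Rounded to 2 significant figures: 25 °C.

25 °C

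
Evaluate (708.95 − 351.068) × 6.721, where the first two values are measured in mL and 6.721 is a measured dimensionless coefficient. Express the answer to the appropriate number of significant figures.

708.95 mL − 351.068 mL = 357.882 mL; the difference is limited to 2 decimal places (5 s.f.).
Carrying full precision, 357.882 × 6.721 = 2405.324922 mL; 6.721 has 4 s.f., so the result keeps min(5, 4) = 4 s.f.
Rounded to 4 significant figures: 2405 mL.

2405 mL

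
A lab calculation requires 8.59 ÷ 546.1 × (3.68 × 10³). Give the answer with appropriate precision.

8.59 ÷ 546.1 × (3.68 × 10³) = 57.88536898…
Multiplication/division keeps the fewest significant figures: 8.59 → 3 s.f., 546.1 → 4 s.f., 3.68 × 10³ → 3 s.f.; limit is 3.
Rounded to 3 significant figures: 57.9.

57.9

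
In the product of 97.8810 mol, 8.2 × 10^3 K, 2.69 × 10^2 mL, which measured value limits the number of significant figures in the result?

97.8810 mol → 6 s.f.; 8.2 × 10^3 K → 2 s.f.; 2.69 × 10^2 mL → 3 s.f.
The fewest is 2 significant figures, from 8.2 × 10^3 K.

8.2 × 10^3 K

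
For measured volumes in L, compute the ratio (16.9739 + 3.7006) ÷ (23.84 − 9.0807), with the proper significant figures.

1.401

16.9739 + 3.7006 = 20.6745, limited to 4 d.p. → 6 s.f.; 23.84 − 9.0807 = 14.7593, limited to 2 d.p. → 4 s.f.
Carrying full precision, 20.6745 ÷ 14.7593 = 1.40077781467…; keep min(6, 4) = 4 s.f.
Rounded to 4 significant figures: 1.401.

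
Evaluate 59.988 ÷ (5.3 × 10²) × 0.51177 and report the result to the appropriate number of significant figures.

0.058

59.988 ÷ (5.3 × 10²) × 0.51177 = 0.0579246391698…
Multiplication/division keeps the fewest significant figures: 59.988 → 5 s.f., 5.3 × 10² → 2 s.f., 0.51177 → 5 s.f.; limit is 2.
Rounded to 2 significant figures: 0.058.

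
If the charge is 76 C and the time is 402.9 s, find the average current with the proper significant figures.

1.9 × 10^-1 A

average current = 76 C ÷ 402.9 s = 0.188632414991… A.
76 has 2 significant figures; 402.9 has 4.
Division/multiplication keeps the fewest: 2 significant figures.
Rounded: 1.9 × 10^-1 A.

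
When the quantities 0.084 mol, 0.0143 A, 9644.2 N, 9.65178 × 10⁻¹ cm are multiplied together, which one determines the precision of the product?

0.084 mol → 2 s.f.; 0.0143 A → 3 s.f.; 9644.2 N → 5 s.f.; 9.65178 × 10⁻¹ cm → 6 s.f.
The fewest is 2 significant figures, from 0.084 mol.

0.084 mol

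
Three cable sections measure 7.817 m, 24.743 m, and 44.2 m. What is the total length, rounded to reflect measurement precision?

7.817 m + 24.743 m + 44.2 m = 76.760 m.
Addition/subtraction keeps the fewest decimal places: 7.817 → 3 decimal places, 24.743 → 3 decimal places, 44.2 → 1 decimal place; limit is 1.
Rounded to 1 decimal place: 76.8 m.

76.8 m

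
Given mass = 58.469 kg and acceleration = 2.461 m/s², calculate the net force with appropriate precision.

net force = 58.469 kg × 2.461 m/s² = 143.892209 N.
58.469 has 5 significant figures; 2.461 has 4.
Division/multiplication keeps the fewest: 4 significant figures.
Rounded: 143.9 N.

143.9 N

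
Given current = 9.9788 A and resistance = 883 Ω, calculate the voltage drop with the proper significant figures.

8.81 × 10³ V

voltage drop = 9.9788 A × 883 Ω = 8811.2804 V.
9.9788 has 5 significant figures; 883 has 3.
Division/multiplication keeps the fewest: 3 significant figures.
Rounded: 8.81 × 10³ V.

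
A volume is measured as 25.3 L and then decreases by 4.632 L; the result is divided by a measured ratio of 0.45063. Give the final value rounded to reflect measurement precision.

45.9 L

25.3 L − 4.632 L = 20.668 L; the difference is limited to 1 decimal place (3 s.f.).
Carrying full precision, 20.668 ÷ 0.45063 = 45.8646783392… L; 0.45063 has 5 s.f., so the result keeps min(3, 5) = 3 s.f.
Rounded to 3 significant figures: 45.9 L.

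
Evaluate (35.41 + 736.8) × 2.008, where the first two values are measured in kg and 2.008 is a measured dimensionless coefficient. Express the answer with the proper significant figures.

1551 kg

35.41 kg + 736.8 kg = 772.21 kg; the sum is limited to 1 decimal place (4 s.f.).
Carrying full precision, 772.21 × 2.008 = 1550.59768 kg; 2.008 has 4 s.f., so the result keeps min(4, 4) = 4 s.f.
Rounded to 4 significant figures: 1551 kg.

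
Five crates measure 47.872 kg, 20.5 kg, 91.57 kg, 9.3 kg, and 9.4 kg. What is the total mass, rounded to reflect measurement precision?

1.786 × 10^2 kg

47.872 kg + 20.5 kg + 91.57 kg + 9.3 kg + 9.4 kg = 178.642 kg.
Addition/subtraction keeps the fewest decimal places: 47.872 → 3 decimal places, 20.5 → 1 decimal place, 91.57 → 2 decimal places, 9.3 → 1 decimal place, 9.4 → 1 decimal place; limit is 1.
Rounded to 1 decimal place: 1.786 × 10^2 kg.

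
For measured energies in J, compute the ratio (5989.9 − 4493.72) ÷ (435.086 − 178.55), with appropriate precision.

5.8322

5989.9 − 4493.72 = 1496.18, limited to 1 d.p. → 5 s.f.; 435.086 − 178.55 = 256.536, limited to 2 d.p. → 5 s.f.
Carrying full precision, 1496.18 ÷ 256.536 = 5.83224186859…; keep min(5, 5) = 5 s.f.
Rounded to 5 significant figures: 5.8322.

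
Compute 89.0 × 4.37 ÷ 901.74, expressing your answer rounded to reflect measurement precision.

89.0 × 4.37 ÷ 901.74 = 0.431310577328…
Multiplication/division keeps the fewest significant figures: 89.0 → 3 s.f., 4.37 → 3 s.f., 901.74 → 5 s.f.; limit is 3.
Rounded to 3 significant figures: 0.431.

0.431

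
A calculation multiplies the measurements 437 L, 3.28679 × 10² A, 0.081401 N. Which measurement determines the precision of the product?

437 L

437 L → 3 s.f.; 3.28679 × 10² A → 6 s.f.; 0.081401 N → 5 s.f.
The fewest is 3 significant figures, from 437 L.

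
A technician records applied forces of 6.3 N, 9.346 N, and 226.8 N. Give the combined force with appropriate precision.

242.4 N

6.3 N + 9.346 N + 226.8 N = 242.446 N.
Addition/subtraction keeps the fewest decimal places: 6.3 → 1 decimal place, 9.346 → 3 decimal places, 226.8 → 1 decimal place; limit is 1.
Rounded to 1 decimal place: 242.4 N.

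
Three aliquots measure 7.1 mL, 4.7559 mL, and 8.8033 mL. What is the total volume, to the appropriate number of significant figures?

20.7 mL

7.1 mL + 4.7559 mL + 8.8033 mL = 20.6592 mL.
Addition/subtraction keeps the fewest decimal places: 7.1 → 1 decimal place, 4.7559 → 4 decimal places, 8.8033 → 4 decimal places; limit is 1.
Rounded to 1 decimal place: 20.7 mL.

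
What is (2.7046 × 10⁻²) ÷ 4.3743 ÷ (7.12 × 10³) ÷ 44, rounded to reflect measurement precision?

2.0 × 10⁻⁸

(2.7046 × 10⁻²) ÷ 4.3743 ÷ (7.12 × 10³) ÷ 44 = 1.9736121445 × 10^-8…
Multiplication/division keeps the fewest significant figures: 2.7046 × 10⁻² → 5 s.f., 4.3743 → 5 s.f., 7.12 × 10³ → 3 s.f., 44 → 2 s.f.; limit is 2.
Rounded to 2 significant figures: 2.0 × 10⁻⁸.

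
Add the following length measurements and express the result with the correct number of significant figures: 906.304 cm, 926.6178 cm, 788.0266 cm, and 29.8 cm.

2650.7 cm

906.304 cm + 926.6178 cm + 788.0266 cm + 29.8 cm = 2650.7484 cm.
Addition/subtraction keeps the fewest decimal places: 906.304 → 3 decimal places, 926.6178 → 4 decimal places, 788.0266 → 4 decimal places, 29.8 → 1 decimal place; limit is 1.
Rounded to 1 decimal place: 2650.7 cm.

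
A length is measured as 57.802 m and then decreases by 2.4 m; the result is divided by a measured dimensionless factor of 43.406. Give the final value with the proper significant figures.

57.802 m − 2.4 m = 55.402 m; the difference is limited to 1 decimal place (3 s.f.).
Carrying full precision, 55.402 ÷ 43.406 = 1.27636732249… m; 43.406 has 5 s.f., so the result keeps min(3, 5) = 3 s.f.
Rounded to 3 significant figures: 1.28 m.

1.28 m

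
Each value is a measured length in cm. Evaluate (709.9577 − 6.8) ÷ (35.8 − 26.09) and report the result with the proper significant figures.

72

709.9577 − 6.8 = 703.1577, limited to 1 d.p. → 4 s.f.; 35.8 − 26.09 = 9.71, limited to 1 d.p. → 2 s.f.
Carrying full precision, 703.1577 ÷ 9.71 = 72.4158290422…; keep min(4, 2) = 2 s.f.
Rounded to 2 significant figures: 72.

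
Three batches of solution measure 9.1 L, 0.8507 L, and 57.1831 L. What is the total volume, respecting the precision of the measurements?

67.1 L

9.1 L + 0.8507 L + 57.1831 L = 67.1338 L.
Addition/subtraction keeps the fewest decimal places: 9.1 → 1 decimal place, 0.8507 → 4 decimal places, 57.1831 → 4 decimal places; limit is 1.
Rounded to 1 decimal place: 67.1 L.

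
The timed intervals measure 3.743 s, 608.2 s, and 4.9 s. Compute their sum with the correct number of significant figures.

616.8 s

3.743 s + 608.2 s + 4.9 s = 616.843 s.
Addition/subtraction keeps the fewest decimal places: 3.743 → 3 decimal places, 608.2 → 1 decimal place, 4.9 → 1 decimal place; limit is 1.
Rounded to 1 decimal place: 616.8 s.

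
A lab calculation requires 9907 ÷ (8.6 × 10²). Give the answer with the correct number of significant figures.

12

9907 ÷ (8.6 × 10²) = 11.5197674419…
Multiplication/division keeps the fewest significant figures: 9907 → 4 s.f., 8.6 × 10² → 2 s.f.; limit is 2.
Rounded to 2 significant figures: 12.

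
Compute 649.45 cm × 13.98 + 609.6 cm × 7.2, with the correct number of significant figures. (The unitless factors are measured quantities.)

649.45 × 13.98 = 9079.311 → 9079 cm (4 s.f., last digit at the 10^0 place).
609.6 × 7.2 = 4389.12 → 4.4 × 10^3 cm (2 s.f., last digit at the 10^2 place).
Sum: 13468.431 cm; keep the coarser place, 10^2.
Result: 1.35 × 10^4 cm.

1.35 × 10^4 cm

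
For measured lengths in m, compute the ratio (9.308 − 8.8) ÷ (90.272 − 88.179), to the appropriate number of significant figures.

0.2

9.308 − 8.8 = 0.508, limited to 1 d.p. → 1 s.f.; 90.272 − 88.179 = 2.093, limited to 3 d.p. → 4 s.f.
Carrying full precision, 0.508 ÷ 2.093 = 0.242713807931…; keep min(1, 4) = 1 s.f.
Rounded to 1 significant figure: 0.2.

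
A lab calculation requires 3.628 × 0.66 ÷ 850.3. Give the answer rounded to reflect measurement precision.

3.628 × 0.66 ÷ 850.3 = 0.00281604139715…
Multiplication/division keeps the fewest significant figures: 3.628 → 4 s.f., 0.66 → 2 s.f., 850.3 → 4 s.f.; limit is 2.
Rounded to 2 significant figures: 0.0028.

0.0028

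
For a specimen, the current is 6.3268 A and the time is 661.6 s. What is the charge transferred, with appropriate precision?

4186 C

charge transferred = 6.3268 A × 661.6 s = 4185.81088 C.
6.3268 has 5 significant figures; 661.6 has 4.
Division/multiplication keeps the fewest: 4 significant figures.
Rounded: 4186 C.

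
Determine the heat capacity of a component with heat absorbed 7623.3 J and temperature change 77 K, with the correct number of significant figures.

99 J/K

heat capacity = 7623.3 J ÷ 77 K = 99.0038961039… J/K.
7623.3 has 5 significant figures; 77 has 2.
Division/multiplication keeps the fewest: 2 significant figures.
Rounded: 99 J/K.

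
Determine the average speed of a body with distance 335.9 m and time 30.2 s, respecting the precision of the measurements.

average speed = 335.9 m ÷ 30.2 s = 11.1225165563… m/s.
335.9 has 4 significant figures; 30.2 has 3.
Division/multiplication keeps the fewest: 3 significant figures.
Rounded: 11.1 m/s.

11.1 m/s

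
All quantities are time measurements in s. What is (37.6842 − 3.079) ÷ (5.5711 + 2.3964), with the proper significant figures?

4.3433

37.6842 − 3.079 = 34.6052, limited to 3 d.p. → 5 s.f.; 5.5711 + 2.3964 = 7.9675, limited to 4 d.p. → 5 s.f.
Carrying full precision, 34.6052 ÷ 7.9675 = 4.34329463445…; keep min(5, 5) = 5 s.f.
Rounded to 5 significant figures: 4.3433.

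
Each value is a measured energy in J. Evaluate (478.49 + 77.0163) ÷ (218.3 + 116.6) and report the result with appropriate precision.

1.659

478.49 + 77.0163 = 555.5063, limited to 2 d.p. → 5 s.f.; 218.3 + 116.6 = 334.9, limited to 1 d.p. → 4 s.f.
Carrying full precision, 555.5063 ÷ 334.9 = 1.65872290236…; keep min(5, 4) = 4 s.f.
Rounded to 4 significant figures: 1.659.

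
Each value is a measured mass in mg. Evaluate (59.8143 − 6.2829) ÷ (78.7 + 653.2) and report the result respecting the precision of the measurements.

0.07314

59.8143 − 6.2829 = 53.5314, limited to 4 d.p. → 6 s.f.; 78.7 + 653.2 = 731.9, limited to 1 d.p. → 4 s.f.
Carrying full precision, 53.5314 ÷ 731.9 = 0.0731403197158…; keep min(6, 4) = 4 s.f.
Rounded to 4 significant figures: 0.07314.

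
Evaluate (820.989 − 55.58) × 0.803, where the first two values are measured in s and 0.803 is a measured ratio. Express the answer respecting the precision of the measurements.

615 s

820.989 s − 55.58 s = 765.409 s; the difference is limited to 2 decimal places (5 s.f.).
Carrying full precision, 765.409 × 0.803 = 614.623427 s; 0.803 has 3 s.f., so the result keeps min(5, 3) = 3 s.f.
Rounded to 3 significant figures: 615 s.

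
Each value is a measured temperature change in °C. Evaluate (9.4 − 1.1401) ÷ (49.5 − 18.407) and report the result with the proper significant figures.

0.27

9.4 − 1.1401 = 8.2599, limited to 1 d.p. → 2 s.f.; 49.5 − 18.407 = 31.093, limited to 1 d.p. → 3 s.f.
Carrying full precision, 8.2599 ÷ 31.093 = 0.265651432798…; keep min(2, 3) = 2 s.f.
Rounded to 2 significant figures: 0.27.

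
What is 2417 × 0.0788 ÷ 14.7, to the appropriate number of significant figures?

13.0

2417 × 0.0788 ÷ 14.7 = 12.9564353741…
Multiplication/division keeps the fewest significant figures: 2417 → 4 s.f., 0.0788 → 3 s.f., 14.7 → 3 s.f.; limit is 3.
Rounded to 3 significant figures: 13.0.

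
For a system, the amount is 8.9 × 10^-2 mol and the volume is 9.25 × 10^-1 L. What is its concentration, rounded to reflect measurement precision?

concentration = 8.9 × 10^-2 mol ÷ 9.25 × 10^-1 L = 0.0962162162162… mol/L.
8.9 × 10^-2 has 2 significant figures; 9.25 × 10^-1 has 3.
Division/multiplication keeps the fewest: 2 significant figures.
Rounded: 0.096 mol/L.

0.096 mol/L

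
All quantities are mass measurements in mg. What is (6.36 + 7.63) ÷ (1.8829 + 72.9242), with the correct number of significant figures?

6.36 + 7.63 = 13.99, limited to 2 d.p. → 4 s.f.; 1.8829 + 72.9242 = 74.8071, limited to 4 d.p. → 6 s.f.
Carrying full precision, 13.99 ÷ 74.8071 = 0.187014334201…; keep min(4, 6) = 4 s.f.
Rounded to 4 significant figures: 0.1870.

0.1870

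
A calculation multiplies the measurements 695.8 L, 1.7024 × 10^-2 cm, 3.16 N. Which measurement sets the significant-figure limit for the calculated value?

695.8 L → 4 s.f.; 1.7024 × 10^-2 cm → 5 s.f.; 3.16 N → 3 s.f.
The fewest is 3 significant figures, from 3.16 N.

3.16 N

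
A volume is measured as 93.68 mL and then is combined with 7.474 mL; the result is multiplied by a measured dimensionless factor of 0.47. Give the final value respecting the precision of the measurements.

93.68 mL + 7.474 mL = 101.154 mL; the sum is limited to 2 decimal places (5 s.f.).
Carrying full precision, 101.154 × 0.47 = 47.54238 mL; 0.47 has 2 s.f., so the result keeps min(5, 2) = 2 s.f.
Rounded to 2 significant figures: 48 mL.

48 mL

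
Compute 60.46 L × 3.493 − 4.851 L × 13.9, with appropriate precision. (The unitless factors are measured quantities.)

60.46 × 3.493 = 211.18678 → 211.2 L (4 s.f., last digit at the 10^-1 place).
4.851 × 13.9 = 67.4289 → 67.4 L (3 s.f., last digit at the 10^-1 place).
Difference: 143.75788 L; keep the coarser place, 10^-1.
Result: 1.438 × 10² L.

1.438 × 10² L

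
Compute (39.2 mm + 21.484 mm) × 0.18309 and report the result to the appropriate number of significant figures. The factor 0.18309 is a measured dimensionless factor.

11.1 mm

39.2 mm + 21.484 mm = 60.684 mm; the sum is limited to 1 decimal place (3 s.f.).
Carrying full precision, 60.684 × 0.18309 = 11.11063356 mm; 0.18309 has 5 s.f., so the result keeps min(3, 5) = 3 s.f.
Rounded to 3 significant figures: 11.1 mm.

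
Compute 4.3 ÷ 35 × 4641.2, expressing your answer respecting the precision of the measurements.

4.3 ÷ 35 × 4641.2 = 570.204571429…
Multiplication/division keeps the fewest significant figures: 4.3 → 2 s.f., 35 → 2 s.f., 4641.2 → 5 s.f.; limit is 2.
Rounded to 2 significant figures: 5.7 × 10².

5.7 × 10²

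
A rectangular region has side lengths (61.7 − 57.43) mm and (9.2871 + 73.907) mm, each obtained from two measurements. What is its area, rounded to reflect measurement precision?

61.7 − 57.43 = 4.27, limited to 1 d.p. → 2 s.f.; 9.2871 + 73.907 = 83.1941, limited to 3 d.p. → 5 s.f.
Carrying full precision, 4.27 × 83.1941 = 355.238807; keep min(2, 5) = 2 s.f.
Rounded to 2 significant figures: 3.6 × 10² mm².

3.6 × 10² mm²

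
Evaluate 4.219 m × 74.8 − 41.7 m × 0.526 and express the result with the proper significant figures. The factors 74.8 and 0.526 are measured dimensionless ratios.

294 m

4.219 × 74.8 = 315.5812 → 316 m (3 s.f., last digit at the 10^0 place).
41.7 × 0.526 = 21.9342 → 21.9 m (3 s.f., last digit at the 10^-1 place).
Difference: 293.647 m; keep the coarser place, 10^0.
Result: 294 m.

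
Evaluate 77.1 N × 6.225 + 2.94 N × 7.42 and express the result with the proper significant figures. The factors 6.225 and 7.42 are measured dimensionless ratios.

502 N

77.1 × 6.225 = 479.9475 → 4.80 × 10² N (3 s.f., last digit at the 10^0 place).
2.94 × 7.42 = 21.8148 → 21.8 N (3 s.f., last digit at the 10^-1 place).
Sum: 501.7623 N; keep the coarser place, 10^0.
Result: 502 N.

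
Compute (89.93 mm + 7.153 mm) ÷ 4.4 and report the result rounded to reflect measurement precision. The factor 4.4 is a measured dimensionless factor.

22 mm

89.93 mm + 7.153 mm = 97.083 mm; the sum is limited to 2 decimal places (4 s.f.).
Carrying full precision, 97.083 ÷ 4.4 = 22.0643181818… mm; 4.4 has 2 s.f., so the result keeps min(4, 2) = 2 s.f.
Rounded to 2 significant figures: 22 mm.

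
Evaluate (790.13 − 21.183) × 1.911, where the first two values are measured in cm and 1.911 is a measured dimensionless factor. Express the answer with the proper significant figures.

1469 cm

790.13 cm − 21.183 cm = 768.947 cm; the difference is limited to 2 decimal places (5 s.f.).
Carrying full precision, 768.947 × 1.911 = 1469.457717 cm; 1.911 has 4 s.f., so the result keeps min(5, 4) = 4 s.f.
Rounded to 4 significant figures: 1469 cm.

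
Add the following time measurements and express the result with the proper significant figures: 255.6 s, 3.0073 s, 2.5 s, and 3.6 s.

264.7 s

255.6 s + 3.0073 s + 2.5 s + 3.6 s = 264.7073 s.
Addition/subtraction keeps the fewest decimal places: 255.6 → 1 decimal place, 3.0073 → 4 decimal places, 2.5 → 1 decimal place, 3.6 → 1 decimal place; limit is 1.
Rounded to 1 decimal place: 264.7 s.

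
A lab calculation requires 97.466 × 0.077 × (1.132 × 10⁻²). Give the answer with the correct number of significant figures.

97.466 × 0.077 × (1.132 × 10⁻²) = 0.08495526424
Multiplication/division keeps the fewest significant figures: 97.466 → 5 s.f., 0.077 → 2 s.f., 1.132 × 10⁻² → 4 s.f.; limit is 2.
Rounded to 2 significant figures: 0.085.

0.085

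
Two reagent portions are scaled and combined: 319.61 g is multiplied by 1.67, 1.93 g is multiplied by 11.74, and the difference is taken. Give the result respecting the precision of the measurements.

319.61 × 1.67 = 533.7487 → 534 g (3 s.f., last digit at the 10^0 place).
1.93 × 11.74 = 22.6582 → 22.7 g (3 s.f., last digit at the 10^-1 place).
Difference: 511.0905 g; keep the coarser place, 10^0.
Result: 511 g.

511 g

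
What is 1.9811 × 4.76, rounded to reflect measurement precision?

9.43

1.9811 × 4.76 = 9.430036
Multiplication/division keeps the fewest significant figures: 1.9811 → 5 s.f., 4.76 → 3 s.f.; limit is 3.
Rounded to 3 significant figures: 9.43.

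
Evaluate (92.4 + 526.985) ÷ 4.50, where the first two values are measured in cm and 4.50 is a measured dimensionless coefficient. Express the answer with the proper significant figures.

92.4 cm + 526.985 cm = 619.385 cm; the sum is limited to 1 decimal place (4 s.f.).
Carrying full precision, 619.385 ÷ 4.50 = 137.641111111… cm; 4.50 has 3 s.f., so the result keeps min(4, 3) = 3 s.f.
Rounded to 3 significant figures: 138 cm.

138 cm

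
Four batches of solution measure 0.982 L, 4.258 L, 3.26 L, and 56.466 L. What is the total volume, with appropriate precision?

0.982 L + 4.258 L + 3.26 L + 56.466 L = 64.966 L.
Addition/subtraction keeps the fewest decimal places: 0.982 → 3 decimal places, 4.258 → 3 decimal places, 3.26 → 2 decimal places, 56.466 → 3 decimal places; limit is 2.
Rounded to 2 decimal places: 64.97 L.

64.97 L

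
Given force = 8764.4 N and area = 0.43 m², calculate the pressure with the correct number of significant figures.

2.0 × 10⁴ Pa

pressure = 8764.4 N ÷ 0.43 m² = 20382.3255814… Pa.
8764.4 has 5 significant figures; 0.43 has 2.
Division/multiplication keeps the fewest: 2 significant figures.
Rounded: 2.0 × 10⁴ Pa.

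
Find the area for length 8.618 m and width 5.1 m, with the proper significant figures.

44 m²

area = 8.618 m × 5.1 m = 43.9518 m².
8.618 has 4 significant figures; 5.1 has 2.
Division/multiplication keeps the fewest: 2 significant figures.
Rounded: 44 m².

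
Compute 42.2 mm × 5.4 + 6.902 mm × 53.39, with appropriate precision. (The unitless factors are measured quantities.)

42.2 × 5.4 = 227.88 → 2.3 × 10² mm (2 s.f., last digit at the 10^1 place).
6.902 × 53.39 = 368.49778 → 368.5 mm (4 s.f., last digit at the 10^-1 place).
Sum: 596.37778 mm; keep the coarser place, 10^1.
Result: 6.0 × 10² mm.

6.0 × 10² mm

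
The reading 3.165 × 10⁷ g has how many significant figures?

3.165 × 10⁷: in scientific notation every digit of the coefficient is significant.

4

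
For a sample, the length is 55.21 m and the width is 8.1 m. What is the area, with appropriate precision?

4.5 × 10^2 m²

area = 55.21 m × 8.1 m = 447.201 m².
55.21 has 4 significant figures; 8.1 has 2.
Division/multiplication keeps the fewest: 2 significant figures.
Rounded: 4.5 × 10^2 m².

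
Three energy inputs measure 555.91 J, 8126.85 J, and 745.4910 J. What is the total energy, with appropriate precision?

9428.25 J

555.91 J + 8126.85 J + 745.4910 J = 9428.2510 J.
Addition/subtraction keeps the fewest decimal places: 555.91 → 2 decimal places, 8126.85 → 2 decimal places, 745.4910 → 4 decimal places; limit is 2.
Rounded to 2 decimal places: 9428.25 J.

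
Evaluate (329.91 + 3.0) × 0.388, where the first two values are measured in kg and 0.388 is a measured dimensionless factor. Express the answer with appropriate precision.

329.91 kg + 3.0 kg = 332.91 kg; the sum is limited to 1 decimal place (4 s.f.).
Carrying full precision, 332.91 × 0.388 = 129.16908 kg; 0.388 has 3 s.f., so the result keeps min(4, 3) = 3 s.f.
Rounded to 3 significant figures: 1.29 × 10² kg.

1.29 × 10² kg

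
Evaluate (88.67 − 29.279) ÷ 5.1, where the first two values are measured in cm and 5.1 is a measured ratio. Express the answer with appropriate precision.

12 cm

88.67 cm − 29.279 cm = 59.391 cm; the difference is limited to 2 decimal places (4 s.f.).
Carrying full precision, 59.391 ÷ 5.1 = 11.6452941176… cm; 5.1 has 2 s.f., so the result keeps min(4, 2) = 2 s.f.
Rounded to 2 significant figures: 12 cm.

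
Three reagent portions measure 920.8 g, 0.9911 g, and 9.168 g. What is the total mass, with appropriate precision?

931.0 g

920.8 g + 0.9911 g + 9.168 g = 930.9591 g.
Addition/subtraction keeps the fewest decimal places: 920.8 → 1 decimal place, 0.9911 → 4 decimal places, 9.168 → 3 decimal places; limit is 1.
Rounded to 1 decimal place: 931.0 g.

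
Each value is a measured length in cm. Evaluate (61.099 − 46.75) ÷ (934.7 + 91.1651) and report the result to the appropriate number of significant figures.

61.099 − 46.75 = 14.349, limited to 2 d.p. → 4 s.f.; 934.7 + 91.1651 = 1025.8651, limited to 1 d.p. → 5 s.f.
Carrying full precision, 14.349 ÷ 1025.8651 = 0.0139872191773…; keep min(4, 5) = 4 s.f.
Rounded to 4 significant figures: 0.01399.

0.01399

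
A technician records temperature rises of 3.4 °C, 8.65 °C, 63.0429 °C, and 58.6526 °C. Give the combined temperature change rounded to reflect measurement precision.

133.7 °C

3.4 °C + 8.65 °C + 63.0429 °C + 58.6526 °C = 133.7455 °C.
Addition/subtraction keeps the fewest decimal places: 3.4 → 1 decimal place, 8.65 → 2 decimal places, 63.0429 → 4 decimal places, 58.6526 → 4 decimal places; limit is 1.
Rounded to 1 decimal place: 133.7 °C.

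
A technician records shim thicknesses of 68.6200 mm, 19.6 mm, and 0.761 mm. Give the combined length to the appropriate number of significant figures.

89.0 mm

68.6200 mm + 19.6 mm + 0.761 mm = 88.9810 mm.
Addition/subtraction keeps the fewest decimal places: 68.6200 → 4 decimal places, 19.6 → 1 decimal place, 0.761 → 3 decimal places; limit is 1.
Rounded to 1 decimal place: 89.0 mm.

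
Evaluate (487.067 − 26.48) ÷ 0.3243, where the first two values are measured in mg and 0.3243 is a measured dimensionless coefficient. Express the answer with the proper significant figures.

487.067 mg − 26.48 mg = 460.587 mg; the difference is limited to 2 decimal places (5 s.f.).
Carrying full precision, 460.587 ÷ 0.3243 = 1420.24976873… mg; 0.3243 has 4 s.f., so the result keeps min(5, 4) = 4 s.f.
Rounded to 4 significant figures: 1.420 × 10³ mg.

1.420 × 10³ mg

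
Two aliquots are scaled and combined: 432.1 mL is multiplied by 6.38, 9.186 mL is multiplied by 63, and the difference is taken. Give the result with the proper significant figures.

432.1 × 6.38 = 2756.798 → 2.76 × 10^3 mL (3 s.f., last digit at the 10^1 place).
9.186 × 63 = 578.718 → 5.8 × 10^2 mL (2 s.f., last digit at the 10^1 place).
Difference: 2178.08 mL; keep the coarser place, 10^1.
Result: 2.18 × 10^3 mL.

2.18 × 10^3 mL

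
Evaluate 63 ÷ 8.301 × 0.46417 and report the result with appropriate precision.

63 ÷ 8.301 × 0.46417 = 3.52279363932…
Multiplication/division keeps the fewest significant figures: 63 → 2 s.f., 8.301 → 4 s.f., 0.46417 → 5 s.f.; limit is 2.
Rounded to 2 significant figures: 3.5.

3.5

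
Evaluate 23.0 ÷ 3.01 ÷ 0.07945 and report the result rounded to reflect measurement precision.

96.2

23.0 ÷ 3.01 ÷ 0.07945 = 96.1761612749…
Multiplication/division keeps the fewest significant figures: 23.0 → 3 s.f., 3.01 → 3 s.f., 0.07945 → 4 s.f.; limit is 3.
Rounded to 3 significant figures: 96.2.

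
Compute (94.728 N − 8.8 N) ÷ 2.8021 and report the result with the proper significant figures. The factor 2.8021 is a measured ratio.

94.728 N − 8.8 N = 85.928 N; the difference is limited to 1 decimal place (3 s.f.).
Carrying full precision, 85.928 ÷ 2.8021 = 30.6655722494… N; 2.8021 has 5 s.f., so the result keeps min(3, 5) = 3 s.f.
Rounded to 3 significant figures: 30.7 N.

30.7 N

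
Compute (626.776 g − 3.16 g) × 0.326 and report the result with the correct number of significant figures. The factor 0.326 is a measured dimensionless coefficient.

203 g

626.776 g − 3.16 g = 623.616 g; the difference is limited to 2 decimal places (5 s.f.).
Carrying full precision, 623.616 × 0.326 = 203.298816 g; 0.326 has 3 s.f., so the result keeps min(5, 3) = 3 s.f.
Rounded to 3 significant figures: 203 g.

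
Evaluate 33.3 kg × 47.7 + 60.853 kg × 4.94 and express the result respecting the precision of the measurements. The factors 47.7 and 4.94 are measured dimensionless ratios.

1.89 × 10³ kg

33.3 × 47.7 = 1588.41 → 1.59 × 10³ kg (3 s.f., last digit at the 10^1 place).
60.853 × 4.94 = 300.61382 → 301 kg (3 s.f., last digit at the 10^0 place).
Sum: 1889.02382 kg; keep the coarser place, 10^1.
Result: 1.89 × 10³ kg.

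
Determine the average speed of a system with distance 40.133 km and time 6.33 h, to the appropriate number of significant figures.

6.34 km/h

average speed = 40.133 km ÷ 6.33 h = 6.34012638231… km/h.
40.133 has 5 significant figures; 6.33 has 3.
Division/multiplication keeps the fewest: 3 significant figures.
Rounded: 6.34 km/h.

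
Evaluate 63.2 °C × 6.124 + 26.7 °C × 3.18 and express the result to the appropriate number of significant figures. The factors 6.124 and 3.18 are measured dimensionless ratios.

63.2 × 6.124 = 387.0368 → 387 °C (3 s.f., last digit at the 10^0 place).
26.7 × 3.18 = 84.906 → 84.9 °C (3 s.f., last digit at the 10^-1 place).
Sum: 471.9428 °C; keep the coarser place, 10^0.
Result: 472 °C.

472 °C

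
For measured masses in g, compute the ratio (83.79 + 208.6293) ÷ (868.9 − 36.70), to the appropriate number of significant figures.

83.79 + 208.6293 = 292.4193, limited to 2 d.p. → 5 s.f.; 868.9 − 36.70 = 832.20, limited to 1 d.p. → 4 s.f.
Carrying full precision, 292.4193 ÷ 832.20 = 0.351381038212…; keep min(5, 4) = 4 s.f.
Rounded to 4 significant figures: 3.514 × 10⁻¹.

3.514 × 10⁻¹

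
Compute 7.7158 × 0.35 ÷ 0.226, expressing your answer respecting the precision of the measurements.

7.7158 × 0.35 ÷ 0.226 = 11.9492477876…
Multiplication/division keeps the fewest significant figures: 7.7158 → 5 s.f., 0.35 → 2 s.f., 0.226 → 3 s.f.; limit is 2.
Rounded to 2 significant figures: 12.

12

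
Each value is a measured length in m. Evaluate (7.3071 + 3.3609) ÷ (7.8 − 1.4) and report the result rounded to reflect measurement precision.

7.3071 + 3.3609 = 10.6680, limited to 4 d.p. → 6 s.f.; 7.8 − 1.4 = 6.4, limited to 1 d.p. → 2 s.f.
Carrying full precision, 10.6680 ÷ 6.4 = 1.666875; keep min(6, 2) = 2 s.f.
Rounded to 2 significant figures: 1.7.

1.7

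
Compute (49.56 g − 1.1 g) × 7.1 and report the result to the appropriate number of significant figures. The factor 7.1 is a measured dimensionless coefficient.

3.4 × 10² g

49.56 g − 1.1 g = 48.46 g; the difference is limited to 1 decimal place (3 s.f.).
Carrying full precision, 48.46 × 7.1 = 344.066 g; 7.1 has 2 s.f., so the result keeps min(3, 2) = 2 s.f.
Rounded to 2 significant figures: 3.4 × 10² g.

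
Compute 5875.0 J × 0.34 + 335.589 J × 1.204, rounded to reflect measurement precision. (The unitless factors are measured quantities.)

2.4 × 10^3 J

5875.0 × 0.34 = 1997.5 → 2.0 × 10^3 J (2 s.f., last digit at the 10^2 place).
335.589 × 1.204 = 404.049156 → 404.0 J (4 s.f., last digit at the 10^-1 place).
Sum: 2401.549156 J; keep the coarser place, 10^2.
Result: 2.4 × 10^3 J.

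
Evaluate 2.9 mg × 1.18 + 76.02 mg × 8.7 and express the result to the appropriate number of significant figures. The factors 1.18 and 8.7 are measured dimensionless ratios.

6.6 × 10^2 mg

2.9 × 1.18 = 3.422 → 3.4 mg (2 s.f., last digit at the 10^-1 place).
76.02 × 8.7 = 661.374 → 6.6 × 10^2 mg (2 s.f., last digit at the 10^1 place).
Sum: 664.796 mg; keep the coarser place, 10^1.
Result: 6.6 × 10^2 mg.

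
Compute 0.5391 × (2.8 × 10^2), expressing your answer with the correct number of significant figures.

0.5391 × (2.8 × 10^2) = 150.948
Multiplication/division keeps the fewest significant figures: 0.5391 → 4 s.f., 2.8 × 10^2 → 2 s.f.; limit is 2.
Rounded to 2 significant figures: 1.5 × 10^2.

1.5 × 10^2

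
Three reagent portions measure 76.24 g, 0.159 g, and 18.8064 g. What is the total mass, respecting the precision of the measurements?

95.21 g

76.24 g + 0.159 g + 18.8064 g = 95.2054 g.
Addition/subtraction keeps the fewest decimal places: 76.24 → 2 decimal places, 0.159 → 3 decimal places, 18.8064 → 4 decimal places; limit is 2.
Rounded to 2 decimal places: 95.21 g.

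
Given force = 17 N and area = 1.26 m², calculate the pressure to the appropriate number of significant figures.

13 Pa

pressure = 17 N ÷ 1.26 m² = 13.4920634921… Pa.
17 has 2 significant figures; 1.26 has 3.
Division/multiplication keeps the fewest: 2 significant figures.
Rounded: 13 Pa.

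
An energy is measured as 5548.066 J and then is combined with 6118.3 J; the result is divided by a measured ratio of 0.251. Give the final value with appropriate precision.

5548.066 J + 6118.3 J = 11666.366 J; the sum is limited to 1 decimal place (6 s.f.).
Carrying full precision, 11666.366 ÷ 0.251 = 46479.5458167… J; 0.251 has 3 s.f., so the result keeps min(6, 3) = 3 s.f.
Rounded to 3 significant figures: 4.65 × 10⁴ J.

4.65 × 10⁴ J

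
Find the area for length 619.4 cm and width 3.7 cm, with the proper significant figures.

area = 619.4 cm × 3.7 cm = 2291.78 cm².
619.4 has 4 significant figures; 3.7 has 2.
Division/multiplication keeps the fewest: 2 significant figures.
Rounded: 2.3 × 10^3 cm².

2.3 × 10^3 cm²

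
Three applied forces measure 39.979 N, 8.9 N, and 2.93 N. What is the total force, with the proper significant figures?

51.8 N

39.979 N + 8.9 N + 2.93 N = 51.809 N.
Addition/subtraction keeps the fewest decimal places: 39.979 → 3 decimal places, 8.9 → 1 decimal place, 2.93 → 2 decimal places; limit is 1.
Rounded to 1 decimal place: 51.8 N.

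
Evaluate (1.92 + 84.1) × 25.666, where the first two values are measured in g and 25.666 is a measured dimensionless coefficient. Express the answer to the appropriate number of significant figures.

1.92 g + 84.1 g = 86.02 g; the sum is limited to 1 decimal place (3 s.f.).
Carrying full precision, 86.02 × 25.666 = 2207.78932 g; 25.666 has 5 s.f., so the result keeps min(3, 5) = 3 s.f.
Rounded to 3 significant figures: 2.21 × 10^3 g.

2.21 × 10^3 g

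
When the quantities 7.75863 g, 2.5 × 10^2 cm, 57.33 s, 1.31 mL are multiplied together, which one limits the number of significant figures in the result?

2.5 × 10^2 cm

7.75863 g → 6 s.f.; 2.5 × 10^2 cm → 2 s.f.; 57.33 s → 4 s.f.; 1.31 mL → 3 s.f.
The fewest is 2 significant figures, from 2.5 × 10^2 cm.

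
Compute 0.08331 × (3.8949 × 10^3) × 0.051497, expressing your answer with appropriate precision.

0.08331 × (3.8949 × 10^3) × 0.051497 = 16.7099586761…
Multiplication/division keeps the fewest significant figures: 0.08331 → 4 s.f., 3.8949 × 10^3 → 5 s.f., 0.051497 → 5 s.f.; limit is 4.
Rounded to 4 significant figures: 16.71.

16.71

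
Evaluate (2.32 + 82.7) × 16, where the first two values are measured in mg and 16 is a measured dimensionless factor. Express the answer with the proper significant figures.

2.32 mg + 82.7 mg = 85.02 mg; the sum is limited to 1 decimal place (3 s.f.).
Carrying full precision, 85.02 × 16 = 1360.32 mg; 16 has 2 s.f., so the result keeps min(3, 2) = 2 s.f.
Rounded to 2 significant figures: 1.4 × 10³ mg.

1.4 × 10³ mg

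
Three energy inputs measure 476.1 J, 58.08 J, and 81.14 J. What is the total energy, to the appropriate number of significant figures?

476.1 J + 58.08 J + 81.14 J = 615.32 J.
Addition/subtraction keeps the fewest decimal places: 476.1 → 1 decimal place, 58.08 → 2 decimal places, 81.14 → 2 decimal places; limit is 1.
Rounded to 1 decimal place: 615.3 J.

615.3 J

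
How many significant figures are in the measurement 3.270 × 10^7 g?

3.270 × 10^7: in scientific notation every digit of the coefficient is significant.

4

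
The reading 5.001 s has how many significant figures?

4

5.001: zeros between nonzero digits are significant.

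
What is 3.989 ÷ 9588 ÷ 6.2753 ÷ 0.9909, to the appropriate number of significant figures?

3.989 ÷ 9588 ÷ 6.2753 ÷ 0.9909 = 0.0000669070204179…
Multiplication/division keeps the fewest significant figures: 3.989 → 4 s.f., 9588 → 4 s.f., 6.2753 → 5 s.f., 0.9909 → 4 s.f.; limit is 4.
Rounded to 4 significant figures: 6.691 × 10^-5.

6.691 × 10^-5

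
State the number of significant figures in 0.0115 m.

0.0115: leading zeros are not significant.

3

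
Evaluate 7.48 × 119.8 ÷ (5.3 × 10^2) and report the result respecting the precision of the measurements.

7.48 × 119.8 ÷ (5.3 × 10^2) = 1.69076226415…
Multiplication/division keeps the fewest significant figures: 7.48 → 3 s.f., 119.8 → 4 s.f., 5.3 × 10^2 → 2 s.f.; limit is 2.
Rounded to 2 significant figures: 1.7.

1.7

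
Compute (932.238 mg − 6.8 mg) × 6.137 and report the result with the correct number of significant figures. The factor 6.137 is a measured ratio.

932.238 mg − 6.8 mg = 925.438 mg; the difference is limited to 1 decimal place (4 s.f.).
Carrying full precision, 925.438 × 6.137 = 5679.413006 mg; 6.137 has 4 s.f., so the result keeps min(4, 4) = 4 s.f.
Rounded to 4 significant figures: 5679 mg.

5679 mg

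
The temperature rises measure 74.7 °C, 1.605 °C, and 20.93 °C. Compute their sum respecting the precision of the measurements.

97.2 °C

74.7 °C + 1.605 °C + 20.93 °C = 97.235 °C.
Addition/subtraction keeps the fewest decimal places: 74.7 → 1 decimal place, 1.605 → 3 decimal places, 20.93 → 2 decimal places; limit is 1.
Rounded to 1 decimal place: 97.2 °C.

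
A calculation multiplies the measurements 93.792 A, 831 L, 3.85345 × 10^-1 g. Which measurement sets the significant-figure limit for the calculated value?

831 L

93.792 A → 5 s.f.; 831 L → 3 s.f.; 3.85345 × 10^-1 g → 6 s.f.
The fewest is 3 significant figures, from 831 L.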